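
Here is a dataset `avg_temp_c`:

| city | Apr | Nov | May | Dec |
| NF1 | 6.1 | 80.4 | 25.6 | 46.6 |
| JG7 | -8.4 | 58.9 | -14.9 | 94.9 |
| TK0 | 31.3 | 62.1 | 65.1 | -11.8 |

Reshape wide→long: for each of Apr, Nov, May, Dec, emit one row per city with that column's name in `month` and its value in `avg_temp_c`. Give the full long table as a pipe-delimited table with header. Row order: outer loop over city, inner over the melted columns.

| city | month | avg_temp_c |
| NF1 | Apr | 6.1 |
| NF1 | Nov | 80.4 |
| NF1 | May | 25.6 |
| NF1 | Dec | 46.6 |
| JG7 | Apr | -8.4 |
| JG7 | Nov | 58.9 |
| JG7 | May | -14.9 |
| JG7 | Dec | 94.9 |
| TK0 | Apr | 31.3 |
| TK0 | Nov | 62.1 |
| TK0 | May | 65.1 |
| TK0 | Dec | -11.8 |

Each (city, column) pair becomes one row: 3 × 4 = 12 rows.
For example, (NF1, Apr) → avg_temp_c=6.1.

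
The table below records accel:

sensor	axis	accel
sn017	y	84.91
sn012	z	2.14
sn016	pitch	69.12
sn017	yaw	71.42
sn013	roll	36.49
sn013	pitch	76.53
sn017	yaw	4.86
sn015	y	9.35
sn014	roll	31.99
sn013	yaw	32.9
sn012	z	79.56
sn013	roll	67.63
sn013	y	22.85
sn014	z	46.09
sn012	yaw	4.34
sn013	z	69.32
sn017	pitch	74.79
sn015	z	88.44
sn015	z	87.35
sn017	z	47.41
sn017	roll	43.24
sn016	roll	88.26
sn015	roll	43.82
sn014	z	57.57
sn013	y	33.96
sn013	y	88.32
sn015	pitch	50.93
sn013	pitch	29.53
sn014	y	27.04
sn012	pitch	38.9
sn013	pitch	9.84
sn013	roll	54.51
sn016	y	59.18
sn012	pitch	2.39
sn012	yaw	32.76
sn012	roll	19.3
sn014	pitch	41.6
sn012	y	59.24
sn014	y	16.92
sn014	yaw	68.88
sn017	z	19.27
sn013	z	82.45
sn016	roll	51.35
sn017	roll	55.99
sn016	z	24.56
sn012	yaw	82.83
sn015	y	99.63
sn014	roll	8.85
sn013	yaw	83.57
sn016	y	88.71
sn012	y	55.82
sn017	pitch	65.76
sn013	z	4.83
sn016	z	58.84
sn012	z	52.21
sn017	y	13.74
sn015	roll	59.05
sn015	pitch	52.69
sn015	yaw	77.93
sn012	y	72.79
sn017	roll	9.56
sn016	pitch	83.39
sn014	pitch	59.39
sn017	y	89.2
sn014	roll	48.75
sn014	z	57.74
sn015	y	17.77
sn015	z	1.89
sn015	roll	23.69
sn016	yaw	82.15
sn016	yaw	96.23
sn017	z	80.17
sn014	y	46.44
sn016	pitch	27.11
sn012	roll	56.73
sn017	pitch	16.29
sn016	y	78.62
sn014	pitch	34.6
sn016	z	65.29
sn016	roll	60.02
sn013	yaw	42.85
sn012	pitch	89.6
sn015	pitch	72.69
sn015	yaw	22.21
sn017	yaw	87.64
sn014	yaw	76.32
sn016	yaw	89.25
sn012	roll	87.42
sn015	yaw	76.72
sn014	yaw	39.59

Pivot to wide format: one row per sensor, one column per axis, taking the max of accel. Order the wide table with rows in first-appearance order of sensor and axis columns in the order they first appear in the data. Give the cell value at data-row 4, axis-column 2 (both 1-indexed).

82.45

With rows in first-appearance order of sensor, row 4 is sensor=sn013. axis columns in first-appearance order: y, z, pitch, yaw, roll; column 2 is z.
Long rows with sensor=sn013, axis=z: max(69.32, 82.45, 4.83) = 82.45.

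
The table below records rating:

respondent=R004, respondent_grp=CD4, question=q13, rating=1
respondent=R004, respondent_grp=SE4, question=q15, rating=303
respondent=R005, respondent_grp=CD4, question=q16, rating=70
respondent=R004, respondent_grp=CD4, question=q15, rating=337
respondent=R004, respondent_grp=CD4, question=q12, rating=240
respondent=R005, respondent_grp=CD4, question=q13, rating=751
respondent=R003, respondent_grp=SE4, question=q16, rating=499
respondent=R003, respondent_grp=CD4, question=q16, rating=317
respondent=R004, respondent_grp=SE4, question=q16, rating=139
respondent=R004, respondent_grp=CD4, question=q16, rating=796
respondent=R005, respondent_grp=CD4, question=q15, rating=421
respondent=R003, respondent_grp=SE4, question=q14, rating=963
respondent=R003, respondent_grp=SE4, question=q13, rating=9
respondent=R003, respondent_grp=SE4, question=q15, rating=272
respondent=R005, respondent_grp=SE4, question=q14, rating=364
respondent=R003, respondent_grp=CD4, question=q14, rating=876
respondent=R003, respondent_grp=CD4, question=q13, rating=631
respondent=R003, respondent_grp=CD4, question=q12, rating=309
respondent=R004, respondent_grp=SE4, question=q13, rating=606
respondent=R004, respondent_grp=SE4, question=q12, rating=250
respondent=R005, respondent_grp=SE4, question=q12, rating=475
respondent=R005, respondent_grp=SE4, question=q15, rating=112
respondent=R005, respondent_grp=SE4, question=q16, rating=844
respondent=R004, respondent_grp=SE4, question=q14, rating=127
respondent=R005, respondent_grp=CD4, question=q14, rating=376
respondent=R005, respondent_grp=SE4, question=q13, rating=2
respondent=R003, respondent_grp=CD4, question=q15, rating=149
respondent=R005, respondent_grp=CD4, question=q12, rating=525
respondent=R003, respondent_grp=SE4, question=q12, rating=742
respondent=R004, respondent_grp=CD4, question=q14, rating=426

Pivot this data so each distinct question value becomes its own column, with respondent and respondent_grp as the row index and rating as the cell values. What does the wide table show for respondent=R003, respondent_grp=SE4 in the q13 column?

Wide layout: rows indexed by respondent and respondent_grp, columns are the 5 distinct question values (q13, q15, q16, q12, q14).
Cell (respondent=R003, respondent_grp=SE4, question=q13) draws from the long row where respondent=R003, respondent_grp=SE4 and question=q13, which has rating=9.

9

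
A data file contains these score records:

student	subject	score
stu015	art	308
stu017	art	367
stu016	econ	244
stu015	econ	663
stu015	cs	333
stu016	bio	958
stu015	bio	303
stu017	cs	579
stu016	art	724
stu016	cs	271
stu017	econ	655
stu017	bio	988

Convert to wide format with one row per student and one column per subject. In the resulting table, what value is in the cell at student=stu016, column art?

724

Wide layout: rows indexed by student, columns are the 4 distinct subject values (art, econ, cs, bio).
Cell (student=stu016, subject=art) draws from the long row where student=stu016 and subject=art, which has score=724.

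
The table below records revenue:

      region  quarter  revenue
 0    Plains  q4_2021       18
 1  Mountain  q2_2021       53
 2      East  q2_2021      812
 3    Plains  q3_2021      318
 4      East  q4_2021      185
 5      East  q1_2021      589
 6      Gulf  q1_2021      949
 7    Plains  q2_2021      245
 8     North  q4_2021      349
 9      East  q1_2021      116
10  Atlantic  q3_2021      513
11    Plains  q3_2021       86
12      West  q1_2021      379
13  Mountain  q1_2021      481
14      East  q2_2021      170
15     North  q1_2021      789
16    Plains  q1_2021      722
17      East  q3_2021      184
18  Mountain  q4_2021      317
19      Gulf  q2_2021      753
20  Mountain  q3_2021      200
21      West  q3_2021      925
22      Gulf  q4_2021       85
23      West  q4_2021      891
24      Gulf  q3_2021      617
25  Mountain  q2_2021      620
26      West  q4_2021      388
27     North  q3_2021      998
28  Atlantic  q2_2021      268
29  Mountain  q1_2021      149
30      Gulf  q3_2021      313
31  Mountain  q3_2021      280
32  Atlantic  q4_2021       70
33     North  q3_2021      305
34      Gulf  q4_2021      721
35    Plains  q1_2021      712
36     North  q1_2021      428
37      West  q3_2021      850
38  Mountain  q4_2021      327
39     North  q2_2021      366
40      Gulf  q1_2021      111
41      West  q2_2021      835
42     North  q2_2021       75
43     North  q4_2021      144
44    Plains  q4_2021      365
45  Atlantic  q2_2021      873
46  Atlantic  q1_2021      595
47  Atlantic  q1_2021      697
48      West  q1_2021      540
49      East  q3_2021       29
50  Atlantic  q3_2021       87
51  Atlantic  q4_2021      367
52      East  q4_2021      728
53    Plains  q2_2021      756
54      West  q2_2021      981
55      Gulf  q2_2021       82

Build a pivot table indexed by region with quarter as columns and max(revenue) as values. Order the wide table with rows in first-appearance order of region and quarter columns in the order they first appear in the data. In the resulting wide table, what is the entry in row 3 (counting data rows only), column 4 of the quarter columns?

With rows in first-appearance order of region, row 3 is region=East. quarter columns in first-appearance order: q4_2021, q2_2021, q3_2021, q1_2021; column 4 is q1_2021.
Long rows with region=East, quarter=q1_2021: max(589, 116) = 589.

589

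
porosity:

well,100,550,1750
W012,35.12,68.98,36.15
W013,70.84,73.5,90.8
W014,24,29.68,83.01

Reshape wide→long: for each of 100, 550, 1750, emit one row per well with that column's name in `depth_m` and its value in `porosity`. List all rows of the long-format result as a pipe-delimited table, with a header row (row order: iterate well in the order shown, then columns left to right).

| well | depth_m | porosity |
| W012 | 100 | 35.12 |
| W012 | 550 | 68.98 |
| W012 | 1750 | 36.15 |
| W013 | 100 | 70.84 |
| W013 | 550 | 73.5 |
| W013 | 1750 | 90.8 |
| W014 | 100 | 24 |
| W014 | 550 | 29.68 |
| W014 | 1750 | 83.01 |

Each (well, column) pair becomes one row: 3 × 3 = 9 rows.
For example, (W012, 100) → porosity=35.12.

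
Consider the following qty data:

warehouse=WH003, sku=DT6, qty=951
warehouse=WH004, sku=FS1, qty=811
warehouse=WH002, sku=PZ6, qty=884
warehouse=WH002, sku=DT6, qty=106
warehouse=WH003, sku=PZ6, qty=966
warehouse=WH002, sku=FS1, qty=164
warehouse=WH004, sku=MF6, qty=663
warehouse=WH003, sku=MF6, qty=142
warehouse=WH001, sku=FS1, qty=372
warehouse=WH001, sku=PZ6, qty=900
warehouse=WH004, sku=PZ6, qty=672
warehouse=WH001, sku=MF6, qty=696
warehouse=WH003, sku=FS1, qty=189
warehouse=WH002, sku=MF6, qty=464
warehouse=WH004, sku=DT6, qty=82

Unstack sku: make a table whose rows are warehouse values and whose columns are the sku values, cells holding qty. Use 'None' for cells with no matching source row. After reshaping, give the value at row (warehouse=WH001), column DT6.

No long-format row has warehouse=WH001 and sku=DT6, so the cell is None.

None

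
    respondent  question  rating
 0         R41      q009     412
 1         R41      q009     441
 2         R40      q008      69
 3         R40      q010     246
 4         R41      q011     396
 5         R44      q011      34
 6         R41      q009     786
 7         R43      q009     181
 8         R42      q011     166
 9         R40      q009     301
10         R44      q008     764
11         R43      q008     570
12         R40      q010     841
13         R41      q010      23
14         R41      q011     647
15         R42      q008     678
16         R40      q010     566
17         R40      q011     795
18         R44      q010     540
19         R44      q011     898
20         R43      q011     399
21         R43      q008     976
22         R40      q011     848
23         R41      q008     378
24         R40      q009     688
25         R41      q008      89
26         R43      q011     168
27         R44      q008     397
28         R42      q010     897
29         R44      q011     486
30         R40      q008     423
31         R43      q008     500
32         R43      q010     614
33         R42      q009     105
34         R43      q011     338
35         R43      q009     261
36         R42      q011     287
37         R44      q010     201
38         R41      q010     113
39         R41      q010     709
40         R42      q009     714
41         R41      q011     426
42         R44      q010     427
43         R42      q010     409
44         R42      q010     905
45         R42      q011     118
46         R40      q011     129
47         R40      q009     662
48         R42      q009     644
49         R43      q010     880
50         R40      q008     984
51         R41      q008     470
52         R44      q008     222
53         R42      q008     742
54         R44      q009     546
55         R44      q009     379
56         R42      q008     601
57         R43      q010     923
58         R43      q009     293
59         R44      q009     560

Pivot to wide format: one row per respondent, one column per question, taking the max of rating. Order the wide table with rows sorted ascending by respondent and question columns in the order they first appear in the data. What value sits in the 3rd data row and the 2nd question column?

742

With rows sorted ascending by respondent, row 3 is respondent=R42. question columns in first-appearance order: q009, q008, q010, q011; column 2 is q008.
Long rows with respondent=R42, question=q008: max(678, 742, 601) = 742.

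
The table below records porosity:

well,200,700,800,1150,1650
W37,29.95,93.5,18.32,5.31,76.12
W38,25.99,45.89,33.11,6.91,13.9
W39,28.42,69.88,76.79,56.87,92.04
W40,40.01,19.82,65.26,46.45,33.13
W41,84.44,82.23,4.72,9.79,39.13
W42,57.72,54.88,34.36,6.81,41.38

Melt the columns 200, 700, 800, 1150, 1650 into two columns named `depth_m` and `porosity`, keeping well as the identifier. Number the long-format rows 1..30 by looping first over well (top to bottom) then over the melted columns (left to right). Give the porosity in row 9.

30 rows total (6 × 5). Row 9: index ⌊(9-1)/5⌋ = 1 into well → W38; (9-1) mod 5 = 3 into the melted columns → 1150.
So row 9 is (W38, 1150, 6.91); porosity = 6.91.

6.91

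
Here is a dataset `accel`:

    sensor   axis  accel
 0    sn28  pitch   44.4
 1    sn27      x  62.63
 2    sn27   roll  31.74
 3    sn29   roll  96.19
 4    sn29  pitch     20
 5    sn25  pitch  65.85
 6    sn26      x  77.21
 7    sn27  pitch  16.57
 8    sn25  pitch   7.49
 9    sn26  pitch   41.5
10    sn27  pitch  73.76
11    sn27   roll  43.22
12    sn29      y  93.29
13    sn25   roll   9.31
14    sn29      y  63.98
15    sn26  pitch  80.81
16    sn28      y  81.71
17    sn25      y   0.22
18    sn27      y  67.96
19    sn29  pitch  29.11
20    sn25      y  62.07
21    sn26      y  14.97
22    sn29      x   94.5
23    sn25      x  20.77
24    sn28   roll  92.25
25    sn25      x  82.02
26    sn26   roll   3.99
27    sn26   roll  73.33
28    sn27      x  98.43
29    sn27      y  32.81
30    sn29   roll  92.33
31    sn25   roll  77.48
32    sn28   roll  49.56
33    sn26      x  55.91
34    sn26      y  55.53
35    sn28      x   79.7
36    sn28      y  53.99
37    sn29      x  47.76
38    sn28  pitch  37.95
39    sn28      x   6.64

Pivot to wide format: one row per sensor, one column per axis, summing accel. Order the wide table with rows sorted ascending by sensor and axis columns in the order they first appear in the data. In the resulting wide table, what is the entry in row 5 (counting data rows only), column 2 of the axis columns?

With rows sorted ascending by sensor, row 5 is sensor=sn29. axis columns in first-appearance order: pitch, x, roll, y; column 2 is x.
Long rows with sensor=sn29, axis=x: 94.5 + 47.76 = 142.26.

142.26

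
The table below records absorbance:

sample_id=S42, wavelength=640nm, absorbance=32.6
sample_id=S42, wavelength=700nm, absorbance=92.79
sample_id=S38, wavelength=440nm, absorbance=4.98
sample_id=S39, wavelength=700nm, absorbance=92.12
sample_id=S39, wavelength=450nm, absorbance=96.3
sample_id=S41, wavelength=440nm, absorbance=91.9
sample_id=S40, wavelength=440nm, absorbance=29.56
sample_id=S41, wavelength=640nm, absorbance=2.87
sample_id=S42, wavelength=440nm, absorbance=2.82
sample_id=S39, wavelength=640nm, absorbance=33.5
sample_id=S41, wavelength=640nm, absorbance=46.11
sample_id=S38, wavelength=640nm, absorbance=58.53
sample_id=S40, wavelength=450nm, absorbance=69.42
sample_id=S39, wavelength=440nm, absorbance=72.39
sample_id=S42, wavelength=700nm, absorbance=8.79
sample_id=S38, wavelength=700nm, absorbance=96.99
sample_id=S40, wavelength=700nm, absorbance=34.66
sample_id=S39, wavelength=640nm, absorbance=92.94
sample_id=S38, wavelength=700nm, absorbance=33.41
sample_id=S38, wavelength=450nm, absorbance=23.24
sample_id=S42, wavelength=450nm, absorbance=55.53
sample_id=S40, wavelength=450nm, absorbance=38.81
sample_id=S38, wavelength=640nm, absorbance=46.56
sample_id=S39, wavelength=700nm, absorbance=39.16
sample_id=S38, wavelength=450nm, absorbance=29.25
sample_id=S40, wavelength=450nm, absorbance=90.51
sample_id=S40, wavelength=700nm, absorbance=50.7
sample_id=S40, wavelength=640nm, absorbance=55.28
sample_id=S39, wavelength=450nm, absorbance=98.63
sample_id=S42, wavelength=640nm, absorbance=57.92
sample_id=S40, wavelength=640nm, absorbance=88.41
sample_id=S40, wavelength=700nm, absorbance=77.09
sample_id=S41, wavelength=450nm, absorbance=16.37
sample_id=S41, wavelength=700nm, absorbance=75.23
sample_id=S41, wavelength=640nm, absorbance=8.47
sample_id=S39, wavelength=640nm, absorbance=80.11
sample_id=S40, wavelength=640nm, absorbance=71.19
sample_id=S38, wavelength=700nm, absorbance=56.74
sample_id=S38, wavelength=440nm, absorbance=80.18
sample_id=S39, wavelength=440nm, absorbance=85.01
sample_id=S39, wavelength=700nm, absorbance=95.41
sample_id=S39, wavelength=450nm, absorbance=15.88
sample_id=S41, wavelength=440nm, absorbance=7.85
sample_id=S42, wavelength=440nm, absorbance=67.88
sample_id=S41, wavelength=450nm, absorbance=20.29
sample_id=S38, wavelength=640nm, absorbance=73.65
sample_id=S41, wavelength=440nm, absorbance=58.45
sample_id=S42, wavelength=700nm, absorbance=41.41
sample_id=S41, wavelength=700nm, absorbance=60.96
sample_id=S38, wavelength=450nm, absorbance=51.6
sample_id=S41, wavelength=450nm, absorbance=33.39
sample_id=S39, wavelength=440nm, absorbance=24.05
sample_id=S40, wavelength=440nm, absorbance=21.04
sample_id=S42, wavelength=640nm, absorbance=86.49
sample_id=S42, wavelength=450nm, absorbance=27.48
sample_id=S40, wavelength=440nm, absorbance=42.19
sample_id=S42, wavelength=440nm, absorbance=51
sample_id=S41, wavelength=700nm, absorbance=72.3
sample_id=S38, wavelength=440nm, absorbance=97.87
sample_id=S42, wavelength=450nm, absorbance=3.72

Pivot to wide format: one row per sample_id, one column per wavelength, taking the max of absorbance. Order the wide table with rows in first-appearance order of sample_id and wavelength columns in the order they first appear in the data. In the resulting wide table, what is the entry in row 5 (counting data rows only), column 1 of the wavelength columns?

88.41

With rows in first-appearance order of sample_id, row 5 is sample_id=S40. wavelength columns in first-appearance order: 640nm, 700nm, 440nm, 450nm; column 1 is 640nm.
Long rows with sample_id=S40, wavelength=640nm: max(55.28, 88.41, 71.19) = 88.41.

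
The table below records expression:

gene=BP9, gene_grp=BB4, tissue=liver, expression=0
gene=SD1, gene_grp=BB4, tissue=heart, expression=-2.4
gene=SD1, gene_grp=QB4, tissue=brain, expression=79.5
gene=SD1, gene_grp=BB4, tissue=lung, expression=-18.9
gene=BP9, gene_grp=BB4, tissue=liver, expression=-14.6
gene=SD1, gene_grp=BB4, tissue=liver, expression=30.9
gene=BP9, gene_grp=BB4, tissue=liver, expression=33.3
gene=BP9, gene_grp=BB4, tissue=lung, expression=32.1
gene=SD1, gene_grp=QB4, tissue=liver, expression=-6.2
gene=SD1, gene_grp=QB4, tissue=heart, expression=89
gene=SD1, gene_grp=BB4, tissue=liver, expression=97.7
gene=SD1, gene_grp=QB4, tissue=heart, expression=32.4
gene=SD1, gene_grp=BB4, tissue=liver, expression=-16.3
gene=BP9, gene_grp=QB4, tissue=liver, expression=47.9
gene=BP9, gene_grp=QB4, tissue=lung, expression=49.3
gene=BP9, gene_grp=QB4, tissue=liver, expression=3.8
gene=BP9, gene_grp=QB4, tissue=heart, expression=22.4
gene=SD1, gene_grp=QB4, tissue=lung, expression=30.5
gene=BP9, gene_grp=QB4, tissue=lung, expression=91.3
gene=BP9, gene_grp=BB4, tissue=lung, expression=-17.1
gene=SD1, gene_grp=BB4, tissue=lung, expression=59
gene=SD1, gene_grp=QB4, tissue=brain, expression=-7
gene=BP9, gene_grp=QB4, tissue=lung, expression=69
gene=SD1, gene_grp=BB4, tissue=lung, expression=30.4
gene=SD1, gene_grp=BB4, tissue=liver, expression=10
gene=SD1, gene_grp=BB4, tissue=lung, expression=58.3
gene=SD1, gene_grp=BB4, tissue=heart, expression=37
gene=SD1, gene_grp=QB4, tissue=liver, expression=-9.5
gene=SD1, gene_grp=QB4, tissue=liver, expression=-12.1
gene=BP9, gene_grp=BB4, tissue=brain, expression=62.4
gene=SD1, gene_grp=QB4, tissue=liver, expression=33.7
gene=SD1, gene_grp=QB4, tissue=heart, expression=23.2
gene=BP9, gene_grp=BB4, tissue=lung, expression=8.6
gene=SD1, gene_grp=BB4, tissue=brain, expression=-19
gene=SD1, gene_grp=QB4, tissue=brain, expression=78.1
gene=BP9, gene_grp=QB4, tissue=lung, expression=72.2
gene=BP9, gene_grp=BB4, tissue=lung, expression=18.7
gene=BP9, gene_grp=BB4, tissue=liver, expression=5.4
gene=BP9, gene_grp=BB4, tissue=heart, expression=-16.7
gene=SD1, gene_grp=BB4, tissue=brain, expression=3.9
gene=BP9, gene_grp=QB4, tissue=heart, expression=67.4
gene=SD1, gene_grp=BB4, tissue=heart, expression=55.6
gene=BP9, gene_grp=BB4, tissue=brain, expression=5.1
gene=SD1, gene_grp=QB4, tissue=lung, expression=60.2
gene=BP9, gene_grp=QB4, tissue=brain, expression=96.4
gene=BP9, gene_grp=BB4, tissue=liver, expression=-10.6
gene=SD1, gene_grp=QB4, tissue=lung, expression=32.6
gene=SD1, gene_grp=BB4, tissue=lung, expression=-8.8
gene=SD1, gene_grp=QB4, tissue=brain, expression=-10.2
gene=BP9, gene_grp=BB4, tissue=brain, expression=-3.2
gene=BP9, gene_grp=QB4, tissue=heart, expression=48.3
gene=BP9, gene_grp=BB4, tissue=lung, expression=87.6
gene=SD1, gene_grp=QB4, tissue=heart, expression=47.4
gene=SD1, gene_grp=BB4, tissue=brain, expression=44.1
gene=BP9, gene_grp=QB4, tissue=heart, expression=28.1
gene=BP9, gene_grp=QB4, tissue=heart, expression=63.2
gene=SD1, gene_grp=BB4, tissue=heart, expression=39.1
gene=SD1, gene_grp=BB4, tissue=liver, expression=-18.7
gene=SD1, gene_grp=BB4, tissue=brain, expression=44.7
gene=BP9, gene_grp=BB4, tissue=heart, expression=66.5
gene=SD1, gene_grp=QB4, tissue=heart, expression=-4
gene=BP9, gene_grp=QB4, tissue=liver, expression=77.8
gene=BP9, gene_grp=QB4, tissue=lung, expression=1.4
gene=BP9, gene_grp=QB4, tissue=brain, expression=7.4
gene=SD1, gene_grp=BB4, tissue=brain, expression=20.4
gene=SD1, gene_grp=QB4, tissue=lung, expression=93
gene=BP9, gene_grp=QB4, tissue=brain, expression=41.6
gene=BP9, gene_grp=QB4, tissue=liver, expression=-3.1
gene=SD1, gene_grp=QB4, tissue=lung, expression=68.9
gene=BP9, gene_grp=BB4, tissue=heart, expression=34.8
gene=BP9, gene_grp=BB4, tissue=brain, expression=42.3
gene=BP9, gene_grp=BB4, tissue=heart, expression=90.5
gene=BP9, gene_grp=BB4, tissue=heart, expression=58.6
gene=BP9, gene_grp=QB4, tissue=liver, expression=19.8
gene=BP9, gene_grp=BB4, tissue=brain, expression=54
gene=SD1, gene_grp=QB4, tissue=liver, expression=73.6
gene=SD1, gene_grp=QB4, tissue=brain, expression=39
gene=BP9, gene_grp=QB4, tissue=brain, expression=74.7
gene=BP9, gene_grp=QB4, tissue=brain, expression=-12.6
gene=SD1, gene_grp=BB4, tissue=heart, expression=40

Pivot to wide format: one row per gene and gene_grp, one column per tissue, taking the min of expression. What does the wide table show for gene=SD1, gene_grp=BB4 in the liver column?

Rows with gene=SD1, gene_grp=BB4 and tissue=liver: expression values are 30.9, 97.7, -16.3, 10, -18.7.
min(30.9, 97.7, -16.3, 10, -18.7) = -18.7.

-18.7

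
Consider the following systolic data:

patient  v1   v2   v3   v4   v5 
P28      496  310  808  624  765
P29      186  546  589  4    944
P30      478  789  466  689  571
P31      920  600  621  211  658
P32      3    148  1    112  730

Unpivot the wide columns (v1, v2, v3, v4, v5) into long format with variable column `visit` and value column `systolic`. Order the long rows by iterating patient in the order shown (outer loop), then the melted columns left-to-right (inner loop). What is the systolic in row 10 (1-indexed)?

944

25 rows total (5 × 5). Row 10: index ⌊(10-1)/5⌋ = 1 into patient → P29; (10-1) mod 5 = 4 into the melted columns → v5.
So row 10 is (P29, v5, 944); systolic = 944.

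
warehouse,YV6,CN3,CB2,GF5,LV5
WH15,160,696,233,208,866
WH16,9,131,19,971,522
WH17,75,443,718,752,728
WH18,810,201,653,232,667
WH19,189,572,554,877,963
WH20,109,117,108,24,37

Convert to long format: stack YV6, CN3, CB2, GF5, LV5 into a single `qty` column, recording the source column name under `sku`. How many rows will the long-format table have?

30

6 warehouse values × 5 melted columns = 30 rows.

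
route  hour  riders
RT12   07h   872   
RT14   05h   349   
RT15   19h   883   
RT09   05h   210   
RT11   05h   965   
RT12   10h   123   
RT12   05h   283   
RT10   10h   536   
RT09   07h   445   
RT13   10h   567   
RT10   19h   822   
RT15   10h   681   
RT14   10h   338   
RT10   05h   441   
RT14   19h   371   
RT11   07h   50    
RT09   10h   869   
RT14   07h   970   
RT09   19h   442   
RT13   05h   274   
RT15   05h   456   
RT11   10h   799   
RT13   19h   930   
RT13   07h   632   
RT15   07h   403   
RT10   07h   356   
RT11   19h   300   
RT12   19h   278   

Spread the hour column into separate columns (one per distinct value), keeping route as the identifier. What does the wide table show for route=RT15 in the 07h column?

403

Wide layout: rows indexed by route, columns are the 4 distinct hour values (07h, 05h, 19h, 10h).
Cell (route=RT15, hour=07h) draws from the long row where route=RT15 and hour=07h, which has riders=403.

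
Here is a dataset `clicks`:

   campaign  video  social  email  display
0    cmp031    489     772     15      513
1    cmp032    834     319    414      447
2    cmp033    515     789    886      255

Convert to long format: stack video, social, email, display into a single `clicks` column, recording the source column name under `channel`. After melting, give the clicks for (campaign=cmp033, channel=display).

255

Unpivoting turns each (campaign, wide-column) pair into one long row.
The wide cell at row cmp033, column display holds 255, so the long row (cmp033, display) has clicks=255.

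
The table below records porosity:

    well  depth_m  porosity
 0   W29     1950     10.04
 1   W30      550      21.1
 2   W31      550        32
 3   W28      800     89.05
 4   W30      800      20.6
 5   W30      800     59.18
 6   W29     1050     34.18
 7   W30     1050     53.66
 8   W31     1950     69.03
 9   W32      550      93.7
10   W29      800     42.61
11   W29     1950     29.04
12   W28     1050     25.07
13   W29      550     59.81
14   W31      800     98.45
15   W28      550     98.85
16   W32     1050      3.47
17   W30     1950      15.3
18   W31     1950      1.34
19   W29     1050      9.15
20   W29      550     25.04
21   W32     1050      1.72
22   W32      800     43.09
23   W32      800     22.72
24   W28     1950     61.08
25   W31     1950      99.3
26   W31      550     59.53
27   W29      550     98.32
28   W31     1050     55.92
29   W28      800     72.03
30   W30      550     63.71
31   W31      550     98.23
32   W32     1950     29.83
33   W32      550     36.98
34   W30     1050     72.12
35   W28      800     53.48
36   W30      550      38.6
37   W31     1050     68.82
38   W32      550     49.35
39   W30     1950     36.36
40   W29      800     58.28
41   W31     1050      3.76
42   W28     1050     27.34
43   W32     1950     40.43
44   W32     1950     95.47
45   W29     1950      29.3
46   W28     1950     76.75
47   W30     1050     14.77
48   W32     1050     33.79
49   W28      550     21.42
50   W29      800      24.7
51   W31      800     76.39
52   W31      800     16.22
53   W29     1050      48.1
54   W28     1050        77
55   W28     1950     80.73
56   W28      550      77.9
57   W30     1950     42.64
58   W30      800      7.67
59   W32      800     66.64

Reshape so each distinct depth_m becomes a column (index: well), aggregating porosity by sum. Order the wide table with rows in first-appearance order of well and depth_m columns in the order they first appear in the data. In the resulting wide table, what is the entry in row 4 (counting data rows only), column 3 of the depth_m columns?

With rows in first-appearance order of well, row 4 is well=W28. depth_m columns in first-appearance order: 1950, 550, 800, 1050; column 3 is 800.
Long rows with well=W28, depth_m=800: 89.05 + 72.03 + 53.48 = 214.56.

214.56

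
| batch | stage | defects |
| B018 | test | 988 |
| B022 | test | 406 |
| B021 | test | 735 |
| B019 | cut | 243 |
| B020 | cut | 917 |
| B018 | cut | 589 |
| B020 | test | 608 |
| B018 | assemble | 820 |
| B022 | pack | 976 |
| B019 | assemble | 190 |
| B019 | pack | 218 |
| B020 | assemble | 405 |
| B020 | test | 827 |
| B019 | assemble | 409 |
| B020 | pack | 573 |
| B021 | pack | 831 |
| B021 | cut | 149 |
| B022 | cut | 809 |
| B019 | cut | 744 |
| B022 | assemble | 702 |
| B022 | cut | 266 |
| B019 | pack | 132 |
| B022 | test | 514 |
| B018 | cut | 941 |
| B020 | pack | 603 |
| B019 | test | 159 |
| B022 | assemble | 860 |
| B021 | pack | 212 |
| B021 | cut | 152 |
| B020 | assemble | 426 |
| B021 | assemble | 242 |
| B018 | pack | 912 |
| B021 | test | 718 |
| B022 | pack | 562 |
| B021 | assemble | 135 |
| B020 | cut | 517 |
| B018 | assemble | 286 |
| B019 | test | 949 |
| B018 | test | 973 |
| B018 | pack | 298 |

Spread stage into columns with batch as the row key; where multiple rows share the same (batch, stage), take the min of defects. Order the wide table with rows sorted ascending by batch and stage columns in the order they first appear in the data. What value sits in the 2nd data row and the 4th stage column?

132

With rows sorted ascending by batch, row 2 is batch=B019. stage columns in first-appearance order: test, cut, assemble, pack; column 4 is pack.
Long rows with batch=B019, stage=pack: min(218, 132) = 132.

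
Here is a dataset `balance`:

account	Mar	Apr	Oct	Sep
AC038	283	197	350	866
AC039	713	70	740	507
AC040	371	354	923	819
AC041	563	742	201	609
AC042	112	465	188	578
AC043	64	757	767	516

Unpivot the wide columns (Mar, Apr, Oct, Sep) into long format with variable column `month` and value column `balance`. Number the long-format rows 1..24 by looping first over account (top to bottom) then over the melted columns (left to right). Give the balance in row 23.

767

24 rows total (6 × 4). Row 23: index ⌊(23-1)/4⌋ = 5 into account → AC043; (23-1) mod 4 = 2 into the melted columns → Oct.
So row 23 is (AC043, Oct, 767); balance = 767.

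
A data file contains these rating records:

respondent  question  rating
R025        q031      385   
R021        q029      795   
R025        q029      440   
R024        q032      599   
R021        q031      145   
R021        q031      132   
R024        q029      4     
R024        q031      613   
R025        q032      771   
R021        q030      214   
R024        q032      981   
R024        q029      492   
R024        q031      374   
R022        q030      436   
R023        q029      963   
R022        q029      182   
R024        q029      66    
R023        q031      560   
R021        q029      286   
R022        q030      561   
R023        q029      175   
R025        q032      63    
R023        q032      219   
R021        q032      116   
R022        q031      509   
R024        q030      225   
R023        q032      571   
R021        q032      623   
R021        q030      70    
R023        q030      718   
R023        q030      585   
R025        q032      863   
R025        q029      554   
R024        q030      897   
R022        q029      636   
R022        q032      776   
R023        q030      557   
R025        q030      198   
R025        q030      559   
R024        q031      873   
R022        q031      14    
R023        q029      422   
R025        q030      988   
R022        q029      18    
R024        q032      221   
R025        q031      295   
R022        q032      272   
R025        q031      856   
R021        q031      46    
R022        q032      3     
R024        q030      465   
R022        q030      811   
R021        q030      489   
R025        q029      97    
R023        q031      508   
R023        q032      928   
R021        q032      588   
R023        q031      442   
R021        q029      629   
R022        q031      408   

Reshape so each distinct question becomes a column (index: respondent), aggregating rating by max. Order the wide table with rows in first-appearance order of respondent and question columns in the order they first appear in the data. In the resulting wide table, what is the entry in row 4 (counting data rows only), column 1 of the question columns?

509

With rows in first-appearance order of respondent, row 4 is respondent=R022. question columns in first-appearance order: q031, q029, q032, q030; column 1 is q031.
Long rows with respondent=R022, question=q031: max(509, 14, 408) = 509.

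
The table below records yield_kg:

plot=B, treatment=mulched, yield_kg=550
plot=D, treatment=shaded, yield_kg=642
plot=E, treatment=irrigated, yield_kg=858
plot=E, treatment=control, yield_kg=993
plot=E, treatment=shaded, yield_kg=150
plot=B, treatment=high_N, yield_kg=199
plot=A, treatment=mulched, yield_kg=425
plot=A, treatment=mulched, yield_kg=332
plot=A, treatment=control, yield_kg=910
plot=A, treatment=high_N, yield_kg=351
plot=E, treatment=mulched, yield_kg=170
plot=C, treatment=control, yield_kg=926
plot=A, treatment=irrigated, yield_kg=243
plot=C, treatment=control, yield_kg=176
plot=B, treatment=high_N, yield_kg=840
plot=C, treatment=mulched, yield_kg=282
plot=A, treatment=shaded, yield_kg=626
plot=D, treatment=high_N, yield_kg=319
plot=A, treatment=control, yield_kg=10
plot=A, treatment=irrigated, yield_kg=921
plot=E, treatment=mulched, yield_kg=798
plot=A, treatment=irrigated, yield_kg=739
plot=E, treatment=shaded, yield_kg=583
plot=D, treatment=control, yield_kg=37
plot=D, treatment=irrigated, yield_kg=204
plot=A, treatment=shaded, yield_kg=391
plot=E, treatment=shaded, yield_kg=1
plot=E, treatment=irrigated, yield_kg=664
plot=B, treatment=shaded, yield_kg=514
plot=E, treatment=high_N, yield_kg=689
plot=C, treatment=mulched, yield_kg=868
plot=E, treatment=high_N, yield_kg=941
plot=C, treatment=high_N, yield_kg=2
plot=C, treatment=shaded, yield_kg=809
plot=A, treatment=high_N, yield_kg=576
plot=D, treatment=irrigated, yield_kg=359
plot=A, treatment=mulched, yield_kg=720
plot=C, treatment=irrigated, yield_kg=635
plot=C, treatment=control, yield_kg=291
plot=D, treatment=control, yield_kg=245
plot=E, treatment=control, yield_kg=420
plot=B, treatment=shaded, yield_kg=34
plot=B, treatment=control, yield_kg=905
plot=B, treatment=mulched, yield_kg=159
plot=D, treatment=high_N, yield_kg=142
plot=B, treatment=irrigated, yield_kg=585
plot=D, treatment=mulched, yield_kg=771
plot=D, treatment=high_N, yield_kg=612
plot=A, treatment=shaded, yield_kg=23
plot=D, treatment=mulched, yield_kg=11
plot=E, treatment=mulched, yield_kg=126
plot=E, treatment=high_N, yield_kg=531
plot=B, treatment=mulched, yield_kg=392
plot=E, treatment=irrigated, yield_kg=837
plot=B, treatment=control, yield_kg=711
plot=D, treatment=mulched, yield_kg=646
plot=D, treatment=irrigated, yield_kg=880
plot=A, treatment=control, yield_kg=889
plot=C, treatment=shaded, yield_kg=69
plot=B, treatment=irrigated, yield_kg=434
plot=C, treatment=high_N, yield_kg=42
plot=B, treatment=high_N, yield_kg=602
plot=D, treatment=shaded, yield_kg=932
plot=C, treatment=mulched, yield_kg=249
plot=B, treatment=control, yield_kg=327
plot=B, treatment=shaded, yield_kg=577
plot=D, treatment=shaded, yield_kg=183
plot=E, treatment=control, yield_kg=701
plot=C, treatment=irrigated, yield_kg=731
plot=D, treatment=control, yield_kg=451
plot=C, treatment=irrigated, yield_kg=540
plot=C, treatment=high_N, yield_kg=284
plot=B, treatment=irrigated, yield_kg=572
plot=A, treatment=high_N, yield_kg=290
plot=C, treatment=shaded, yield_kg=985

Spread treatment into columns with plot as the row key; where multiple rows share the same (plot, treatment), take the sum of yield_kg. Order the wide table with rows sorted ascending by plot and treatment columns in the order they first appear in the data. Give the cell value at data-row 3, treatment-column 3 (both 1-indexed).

With rows sorted ascending by plot, row 3 is plot=C. treatment columns in first-appearance order: mulched, shaded, irrigated, control, high_N; column 3 is irrigated.
Long rows with plot=C, treatment=irrigated: 635 + 731 + 540 = 1906.

1906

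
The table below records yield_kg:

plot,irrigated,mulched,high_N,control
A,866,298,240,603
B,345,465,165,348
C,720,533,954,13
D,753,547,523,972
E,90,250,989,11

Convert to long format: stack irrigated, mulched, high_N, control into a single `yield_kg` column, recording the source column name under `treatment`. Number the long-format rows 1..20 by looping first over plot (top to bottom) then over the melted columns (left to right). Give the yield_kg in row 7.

20 rows total (5 × 4). Row 7: index ⌊(7-1)/4⌋ = 1 into plot → B; (7-1) mod 4 = 2 into the melted columns → high_N.
So row 7 is (B, high_N, 165); yield_kg = 165.

165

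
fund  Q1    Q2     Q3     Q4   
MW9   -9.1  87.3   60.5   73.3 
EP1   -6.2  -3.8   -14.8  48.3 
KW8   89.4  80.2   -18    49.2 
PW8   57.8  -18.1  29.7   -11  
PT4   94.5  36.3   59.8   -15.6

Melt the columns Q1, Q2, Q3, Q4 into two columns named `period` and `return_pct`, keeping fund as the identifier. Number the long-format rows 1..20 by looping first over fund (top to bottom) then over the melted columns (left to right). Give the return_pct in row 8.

48.3

20 rows total (5 × 4). Row 8: index ⌊(8-1)/4⌋ = 1 into fund → EP1; (8-1) mod 4 = 3 into the melted columns → Q4.
So row 8 is (EP1, Q4, 48.3); return_pct = 48.3.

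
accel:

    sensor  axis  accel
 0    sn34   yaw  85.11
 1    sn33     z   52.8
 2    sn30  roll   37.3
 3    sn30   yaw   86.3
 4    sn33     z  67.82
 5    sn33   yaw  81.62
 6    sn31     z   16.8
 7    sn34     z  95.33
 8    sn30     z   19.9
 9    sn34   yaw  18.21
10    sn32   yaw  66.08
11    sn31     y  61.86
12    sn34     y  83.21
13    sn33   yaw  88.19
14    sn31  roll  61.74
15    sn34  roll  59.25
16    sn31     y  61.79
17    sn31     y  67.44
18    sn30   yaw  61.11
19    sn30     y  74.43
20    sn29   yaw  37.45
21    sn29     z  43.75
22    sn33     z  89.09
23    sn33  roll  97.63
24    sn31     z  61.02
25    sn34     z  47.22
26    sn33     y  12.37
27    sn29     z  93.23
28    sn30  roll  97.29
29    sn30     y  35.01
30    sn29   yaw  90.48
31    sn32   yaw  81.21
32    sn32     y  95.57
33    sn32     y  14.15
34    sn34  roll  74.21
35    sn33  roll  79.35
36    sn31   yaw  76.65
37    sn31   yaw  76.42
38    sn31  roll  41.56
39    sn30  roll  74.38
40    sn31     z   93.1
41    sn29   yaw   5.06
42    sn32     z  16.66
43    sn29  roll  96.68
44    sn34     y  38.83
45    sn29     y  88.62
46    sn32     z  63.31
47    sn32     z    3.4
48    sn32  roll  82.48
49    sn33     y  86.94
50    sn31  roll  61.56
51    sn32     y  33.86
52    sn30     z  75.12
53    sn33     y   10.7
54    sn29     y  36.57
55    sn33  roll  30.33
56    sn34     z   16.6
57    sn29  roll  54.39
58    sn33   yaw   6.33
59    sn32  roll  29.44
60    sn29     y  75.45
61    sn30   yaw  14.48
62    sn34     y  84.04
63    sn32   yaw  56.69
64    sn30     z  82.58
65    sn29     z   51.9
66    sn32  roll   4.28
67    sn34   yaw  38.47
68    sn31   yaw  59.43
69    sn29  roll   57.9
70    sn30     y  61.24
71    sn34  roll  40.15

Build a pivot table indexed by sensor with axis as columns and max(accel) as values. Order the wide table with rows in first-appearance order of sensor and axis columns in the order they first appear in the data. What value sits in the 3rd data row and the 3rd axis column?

With rows in first-appearance order of sensor, row 3 is sensor=sn30. axis columns in first-appearance order: yaw, z, roll, y; column 3 is roll.
Long rows with sensor=sn30, axis=roll: max(37.3, 97.29, 74.38) = 97.29.

97.29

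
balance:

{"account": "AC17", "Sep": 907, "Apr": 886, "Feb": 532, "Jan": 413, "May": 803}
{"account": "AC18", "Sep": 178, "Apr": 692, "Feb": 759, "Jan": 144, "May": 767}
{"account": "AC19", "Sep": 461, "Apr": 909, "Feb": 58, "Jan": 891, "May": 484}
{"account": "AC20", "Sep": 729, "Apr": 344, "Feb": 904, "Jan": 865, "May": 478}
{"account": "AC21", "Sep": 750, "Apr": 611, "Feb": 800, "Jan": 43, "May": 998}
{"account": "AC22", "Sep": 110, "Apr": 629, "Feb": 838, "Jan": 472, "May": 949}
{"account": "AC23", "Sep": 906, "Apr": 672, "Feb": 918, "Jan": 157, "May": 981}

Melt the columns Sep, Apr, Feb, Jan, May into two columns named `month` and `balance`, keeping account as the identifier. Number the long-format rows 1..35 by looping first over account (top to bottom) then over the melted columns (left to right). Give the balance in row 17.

35 rows total (7 × 5). Row 17: index ⌊(17-1)/5⌋ = 3 into account → AC20; (17-1) mod 5 = 1 into the melted columns → Apr.
So row 17 is (AC20, Apr, 344); balance = 344.

344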